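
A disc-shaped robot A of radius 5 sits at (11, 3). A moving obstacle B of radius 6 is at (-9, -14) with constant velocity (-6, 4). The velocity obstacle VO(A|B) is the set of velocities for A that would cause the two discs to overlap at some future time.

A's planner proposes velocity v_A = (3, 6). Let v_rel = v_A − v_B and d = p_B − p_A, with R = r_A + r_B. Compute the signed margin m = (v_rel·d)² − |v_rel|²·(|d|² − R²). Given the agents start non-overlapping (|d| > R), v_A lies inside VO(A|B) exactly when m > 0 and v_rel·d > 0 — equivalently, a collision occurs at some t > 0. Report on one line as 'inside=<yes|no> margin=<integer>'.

d = (-20, -17),  |d|² = 689;  R = 5+6 = 11,  c = 689−11² = 568
v_rel = (9, 2),  |v_rel|² = 85;  v_rel·d = (9)·(-20) + (2)·(-17) = -214
85·t² + 428·t + 568 = 0  ⇒  m = (-214)² − 85·568 = -2484
m = -2484 < 0,  v_rel·d = -214 < 0  ⇒  outside

inside=no margin=-2484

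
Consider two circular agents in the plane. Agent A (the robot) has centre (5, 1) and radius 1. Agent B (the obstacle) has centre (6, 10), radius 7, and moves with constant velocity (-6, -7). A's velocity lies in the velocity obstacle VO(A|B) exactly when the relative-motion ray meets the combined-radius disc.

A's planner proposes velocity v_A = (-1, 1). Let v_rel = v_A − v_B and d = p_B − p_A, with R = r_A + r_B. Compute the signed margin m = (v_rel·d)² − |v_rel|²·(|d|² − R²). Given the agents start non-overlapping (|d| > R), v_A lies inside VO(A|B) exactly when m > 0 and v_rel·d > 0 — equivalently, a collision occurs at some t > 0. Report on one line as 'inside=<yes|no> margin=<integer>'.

d = (1, 9),  |d|² = 82;  R = 1+7 = 8,  c = 82−8² = 18
v_rel = (5, 8),  |v_rel|² = 89;  v_rel·d = (5)·(1) + (8)·(9) = 77
89·t² − 154·t + 18 = 0  ⇒  m = 77² − 89·18 = 4327
m = 4327 > 0,  v_rel·d = 77 > 0  ⇒  inside

inside=yes margin=4327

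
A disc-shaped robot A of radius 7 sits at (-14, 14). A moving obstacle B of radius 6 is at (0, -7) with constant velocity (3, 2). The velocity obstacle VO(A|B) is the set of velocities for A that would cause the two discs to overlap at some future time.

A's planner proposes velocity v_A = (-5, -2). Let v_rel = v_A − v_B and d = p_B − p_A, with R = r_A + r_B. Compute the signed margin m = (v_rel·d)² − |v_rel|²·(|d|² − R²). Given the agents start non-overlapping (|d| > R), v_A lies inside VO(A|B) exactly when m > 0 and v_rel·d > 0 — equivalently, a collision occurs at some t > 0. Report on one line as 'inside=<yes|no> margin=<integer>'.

d = (14, -21),  |d|² = 637;  R = 7+6 = 13,  c = 637−13² = 468
v_rel = (-8, -4),  |v_rel|² = 80;  v_rel·d = (-8)·(14) + (-4)·(-21) = -28
80·t² + 56·t + 468 = 0  ⇒  m = (-28)² − 80·468 = -36656
m = -36656 < 0,  v_rel·d = -28 < 0  ⇒  outside

inside=no margin=-36656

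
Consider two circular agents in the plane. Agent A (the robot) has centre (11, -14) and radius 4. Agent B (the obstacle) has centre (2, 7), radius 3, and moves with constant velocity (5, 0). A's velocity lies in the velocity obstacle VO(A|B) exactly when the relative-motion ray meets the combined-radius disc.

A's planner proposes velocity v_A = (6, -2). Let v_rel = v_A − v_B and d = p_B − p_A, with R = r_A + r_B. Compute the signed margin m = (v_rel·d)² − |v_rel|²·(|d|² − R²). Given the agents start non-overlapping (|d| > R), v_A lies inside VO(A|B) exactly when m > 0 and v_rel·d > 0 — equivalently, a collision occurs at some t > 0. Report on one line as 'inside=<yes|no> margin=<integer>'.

d = (-9, 21),  |d|² = 522;  R = 4+3 = 7,  c = 522−7² = 473
v_rel = (1, -2),  |v_rel|² = 5;  v_rel·d = (1)·(-9) + (-2)·(21) = -51
5·t² + 102·t + 473 = 0  ⇒  m = (-51)² − 5·473 = 236
m = 236 > 0,  v_rel·d = -51 < 0  ⇒  outside

inside=no margin=236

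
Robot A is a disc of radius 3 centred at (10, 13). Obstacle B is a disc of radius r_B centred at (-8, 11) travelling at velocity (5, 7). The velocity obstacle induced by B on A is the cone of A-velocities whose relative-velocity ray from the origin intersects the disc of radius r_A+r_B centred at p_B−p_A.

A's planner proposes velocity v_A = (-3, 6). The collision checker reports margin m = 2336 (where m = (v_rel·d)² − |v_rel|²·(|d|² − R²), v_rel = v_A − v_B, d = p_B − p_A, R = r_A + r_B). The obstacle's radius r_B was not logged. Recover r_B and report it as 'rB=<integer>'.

m = 2336
d = (-18, -2);  v_rel = (-8, -1),  |v_rel|² = 65
v_rel×d = (-8)·(-2) − (-1)·(-18) = -2
since m = R²·65 − (-2)²:  R² = (4 + 2336) / 65 = 36
R = √36 = 6  ⇒  r_B = 6 − 3 = 3

rB=3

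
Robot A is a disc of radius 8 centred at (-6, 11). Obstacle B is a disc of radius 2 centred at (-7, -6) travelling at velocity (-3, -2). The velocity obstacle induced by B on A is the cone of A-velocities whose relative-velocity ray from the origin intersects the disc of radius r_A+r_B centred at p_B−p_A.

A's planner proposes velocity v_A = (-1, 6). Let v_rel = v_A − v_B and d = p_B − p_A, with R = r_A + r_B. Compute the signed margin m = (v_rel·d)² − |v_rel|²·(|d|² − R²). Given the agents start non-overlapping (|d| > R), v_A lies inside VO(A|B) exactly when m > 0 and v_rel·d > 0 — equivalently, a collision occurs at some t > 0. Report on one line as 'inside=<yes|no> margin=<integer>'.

d = (-1, -17),  |d|² = 290;  R = 8+2 = 10,  c = 290−10² = 190
v_rel = (2, 8),  |v_rel|² = 68;  v_rel·d = (2)·(-1) + (8)·(-17) = -138
68·t² + 276·t + 190 = 0  ⇒  m = (-138)² − 68·190 = 6124
m = 6124 > 0,  v_rel·d = -138 < 0  ⇒  outside

inside=no margin=6124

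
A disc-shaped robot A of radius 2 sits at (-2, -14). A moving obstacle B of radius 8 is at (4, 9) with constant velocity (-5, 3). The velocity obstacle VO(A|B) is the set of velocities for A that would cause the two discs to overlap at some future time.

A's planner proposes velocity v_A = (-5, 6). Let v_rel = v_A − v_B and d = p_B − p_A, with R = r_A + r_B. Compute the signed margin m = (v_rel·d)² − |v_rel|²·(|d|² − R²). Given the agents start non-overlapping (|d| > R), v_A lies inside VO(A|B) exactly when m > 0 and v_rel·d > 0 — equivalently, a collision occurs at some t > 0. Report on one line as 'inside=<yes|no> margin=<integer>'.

d = (6, 23),  |d|² = 565;  R = 2+8 = 10,  c = 565−10² = 465
v_rel = (0, 3),  |v_rel|² = 9;  v_rel·d = (0)·(6) + (3)·(23) = 69
9·t² − 138·t + 465 = 0  ⇒  m = 69² − 9·465 = 576
m = 576 > 0,  v_rel·d = 69 > 0  ⇒  inside

inside=yes margin=576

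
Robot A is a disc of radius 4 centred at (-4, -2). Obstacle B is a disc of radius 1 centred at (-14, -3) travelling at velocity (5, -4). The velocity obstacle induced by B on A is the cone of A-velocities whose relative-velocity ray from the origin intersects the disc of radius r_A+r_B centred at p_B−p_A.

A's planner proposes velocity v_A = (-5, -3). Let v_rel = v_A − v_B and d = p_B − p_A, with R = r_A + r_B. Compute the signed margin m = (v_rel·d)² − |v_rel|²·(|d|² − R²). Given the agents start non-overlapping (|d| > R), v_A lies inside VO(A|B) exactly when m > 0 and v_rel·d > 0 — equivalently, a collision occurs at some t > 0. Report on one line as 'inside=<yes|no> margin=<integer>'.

d = (-10, -1),  |d|² = 101;  R = 4+1 = 5,  c = 101−5² = 76
v_rel = (-10, 1),  |v_rel|² = 101;  v_rel·d = (-10)·(-10) + (1)·(-1) = 99
101·t² − 198·t + 76 = 0  ⇒  m = 99² − 101·76 = 2125
m = 2125 > 0,  v_rel·d = 99 > 0  ⇒  inside

inside=yes margin=2125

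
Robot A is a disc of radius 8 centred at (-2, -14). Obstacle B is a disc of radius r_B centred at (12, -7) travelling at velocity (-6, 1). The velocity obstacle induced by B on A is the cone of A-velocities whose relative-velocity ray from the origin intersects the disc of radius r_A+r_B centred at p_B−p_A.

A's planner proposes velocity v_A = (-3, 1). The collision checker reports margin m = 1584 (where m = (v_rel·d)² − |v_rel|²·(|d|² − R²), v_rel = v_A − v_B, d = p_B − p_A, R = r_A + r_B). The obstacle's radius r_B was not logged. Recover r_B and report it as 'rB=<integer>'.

m = 1584
d = (14, 7);  v_rel = (3, 0),  |v_rel|² = 9
v_rel×d = (3)·(7) − (0)·(14) = 21
since m = R²·9 − 21²:  R² = (441 + 1584) / 9 = 225
R = √225 = 15  ⇒  r_B = 15 − 8 = 7

rB=7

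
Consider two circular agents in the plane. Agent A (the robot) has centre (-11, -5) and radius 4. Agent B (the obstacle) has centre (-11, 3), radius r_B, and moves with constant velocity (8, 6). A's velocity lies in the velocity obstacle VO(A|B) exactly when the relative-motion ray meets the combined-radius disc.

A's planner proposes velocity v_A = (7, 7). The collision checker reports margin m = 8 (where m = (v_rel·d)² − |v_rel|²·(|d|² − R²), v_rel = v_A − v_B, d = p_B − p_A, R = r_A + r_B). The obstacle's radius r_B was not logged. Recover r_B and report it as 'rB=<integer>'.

m = 8
d = (0, 8);  v_rel = (-1, 1),  |v_rel|² = 2
v_rel×d = (-1)·(8) − (1)·(0) = -8
since m = R²·2 − (-8)²:  R² = (64 + 8) / 2 = 36
R = √36 = 6  ⇒  r_B = 6 − 4 = 2

rB=2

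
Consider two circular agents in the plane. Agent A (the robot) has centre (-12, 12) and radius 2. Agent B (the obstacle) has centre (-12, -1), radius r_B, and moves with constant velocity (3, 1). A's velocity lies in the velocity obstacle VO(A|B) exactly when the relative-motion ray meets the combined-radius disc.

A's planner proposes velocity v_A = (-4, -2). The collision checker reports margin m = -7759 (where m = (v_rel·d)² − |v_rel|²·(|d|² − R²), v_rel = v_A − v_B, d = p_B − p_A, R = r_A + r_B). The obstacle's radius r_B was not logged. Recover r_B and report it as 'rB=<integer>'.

m = -7759
d = (0, -13);  v_rel = (-7, -3),  |v_rel|² = 58
v_rel×d = (-7)·(-13) − (-3)·(0) = 91
since m = R²·58 − 91²:  R² = (8281 + -7759) / 58 = 9
R = √9 = 3  ⇒  r_B = 3 − 2 = 1

rB=1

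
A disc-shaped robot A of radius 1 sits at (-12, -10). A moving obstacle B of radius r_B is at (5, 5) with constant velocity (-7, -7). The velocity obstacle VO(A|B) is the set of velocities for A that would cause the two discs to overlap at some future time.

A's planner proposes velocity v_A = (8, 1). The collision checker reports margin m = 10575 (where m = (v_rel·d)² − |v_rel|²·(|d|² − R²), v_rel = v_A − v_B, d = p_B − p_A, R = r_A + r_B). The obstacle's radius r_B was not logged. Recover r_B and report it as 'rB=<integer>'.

m = 10575
d = (17, 15);  v_rel = (15, 8),  |v_rel|² = 289
v_rel×d = (15)·(15) − (8)·(17) = 89
since m = R²·289 − 89²:  R² = (7921 + 10575) / 289 = 64
R = √64 = 8  ⇒  r_B = 8 − 1 = 7

rB=7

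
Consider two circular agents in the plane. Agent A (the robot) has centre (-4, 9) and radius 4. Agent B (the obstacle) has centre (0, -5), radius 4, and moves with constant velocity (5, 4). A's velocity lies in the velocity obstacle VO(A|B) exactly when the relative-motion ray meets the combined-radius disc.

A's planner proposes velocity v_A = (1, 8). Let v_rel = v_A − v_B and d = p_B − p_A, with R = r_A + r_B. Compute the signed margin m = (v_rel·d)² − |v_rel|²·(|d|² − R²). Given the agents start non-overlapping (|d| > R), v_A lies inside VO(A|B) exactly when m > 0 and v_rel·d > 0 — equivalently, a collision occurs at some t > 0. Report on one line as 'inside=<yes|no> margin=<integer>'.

d = (4, -14),  |d|² = 212;  R = 4+4 = 8,  c = 212−8² = 148
v_rel = (-4, 4),  |v_rel|² = 32;  v_rel·d = (-4)·(4) + (4)·(-14) = -72
32·t² + 144·t + 148 = 0  ⇒  m = (-72)² − 32·148 = 448
m = 448 > 0,  v_rel·d = -72 < 0  ⇒  outside

inside=no margin=448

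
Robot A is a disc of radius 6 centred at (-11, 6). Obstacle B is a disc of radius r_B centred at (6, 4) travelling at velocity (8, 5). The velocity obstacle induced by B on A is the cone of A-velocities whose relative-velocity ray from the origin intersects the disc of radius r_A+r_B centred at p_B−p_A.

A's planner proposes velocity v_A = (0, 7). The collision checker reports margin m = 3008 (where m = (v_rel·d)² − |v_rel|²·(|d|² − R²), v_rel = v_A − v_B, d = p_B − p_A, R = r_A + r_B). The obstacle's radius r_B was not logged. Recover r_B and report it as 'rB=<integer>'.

m = 3008
d = (17, -2);  v_rel = (-8, 2),  |v_rel|² = 68
v_rel×d = (-8)·(-2) − (2)·(17) = -18
since m = R²·68 − (-18)²:  R² = (324 + 3008) / 68 = 49
R = √49 = 7  ⇒  r_B = 7 − 6 = 1

rB=1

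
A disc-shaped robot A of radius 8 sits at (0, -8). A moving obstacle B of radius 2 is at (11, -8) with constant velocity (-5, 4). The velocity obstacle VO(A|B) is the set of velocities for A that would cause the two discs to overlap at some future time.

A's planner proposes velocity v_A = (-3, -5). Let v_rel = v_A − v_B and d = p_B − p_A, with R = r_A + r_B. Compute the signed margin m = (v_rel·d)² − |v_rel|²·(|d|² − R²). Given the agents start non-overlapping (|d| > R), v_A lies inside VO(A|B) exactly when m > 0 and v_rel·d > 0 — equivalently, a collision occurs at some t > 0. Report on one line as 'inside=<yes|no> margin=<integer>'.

d = (11, 0),  |d|² = 121;  R = 8+2 = 10,  c = 121−10² = 21
v_rel = (2, -9),  |v_rel|² = 85;  v_rel·d = (2)·(11) + (-9)·(0) = 22
85·t² − 44·t + 21 = 0  ⇒  m = 22² − 85·21 = -1301
m = -1301 < 0,  v_rel·d = 22 > 0  ⇒  outside

inside=no margin=-1301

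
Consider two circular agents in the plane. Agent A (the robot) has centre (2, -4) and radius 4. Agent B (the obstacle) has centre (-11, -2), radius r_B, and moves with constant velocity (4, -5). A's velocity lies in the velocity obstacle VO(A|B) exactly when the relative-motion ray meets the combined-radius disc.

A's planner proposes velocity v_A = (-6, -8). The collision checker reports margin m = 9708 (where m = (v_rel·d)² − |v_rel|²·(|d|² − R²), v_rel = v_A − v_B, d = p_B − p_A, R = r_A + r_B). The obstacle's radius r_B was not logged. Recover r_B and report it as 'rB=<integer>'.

m = 9708
d = (-13, 2);  v_rel = (-10, -3),  |v_rel|² = 109
v_rel×d = (-10)·(2) − (-3)·(-13) = -59
since m = R²·109 − (-59)²:  R² = (3481 + 9708) / 109 = 121
R = √121 = 11  ⇒  r_B = 11 − 4 = 7

rB=7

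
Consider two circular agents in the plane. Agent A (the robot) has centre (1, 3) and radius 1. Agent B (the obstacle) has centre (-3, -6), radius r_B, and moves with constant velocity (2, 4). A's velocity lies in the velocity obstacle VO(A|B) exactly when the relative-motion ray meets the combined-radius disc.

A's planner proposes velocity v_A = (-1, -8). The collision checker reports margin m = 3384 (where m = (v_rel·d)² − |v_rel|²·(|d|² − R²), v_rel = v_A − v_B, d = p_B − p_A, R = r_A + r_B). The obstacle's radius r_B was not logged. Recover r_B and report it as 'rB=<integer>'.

m = 3384
d = (-4, -9);  v_rel = (-3, -12),  |v_rel|² = 153
v_rel×d = (-3)·(-9) − (-12)·(-4) = -21
since m = R²·153 − (-21)²:  R² = (441 + 3384) / 153 = 25
R = √25 = 5  ⇒  r_B = 5 − 1 = 4

rB=4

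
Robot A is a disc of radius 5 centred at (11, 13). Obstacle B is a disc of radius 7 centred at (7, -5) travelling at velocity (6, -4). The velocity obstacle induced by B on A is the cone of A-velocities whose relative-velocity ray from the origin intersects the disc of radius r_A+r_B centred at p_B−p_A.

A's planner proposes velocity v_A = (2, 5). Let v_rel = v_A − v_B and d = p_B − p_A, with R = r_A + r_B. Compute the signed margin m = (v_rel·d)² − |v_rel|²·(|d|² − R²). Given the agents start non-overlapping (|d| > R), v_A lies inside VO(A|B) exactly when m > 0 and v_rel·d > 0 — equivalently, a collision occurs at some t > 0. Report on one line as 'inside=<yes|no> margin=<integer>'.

d = (-4, -18),  |d|² = 340;  R = 5+7 = 12,  c = 340−12² = 196
v_rel = (-4, 9),  |v_rel|² = 97;  v_rel·d = (-4)·(-4) + (9)·(-18) = -146
97·t² + 292·t + 196 = 0  ⇒  m = (-146)² − 97·196 = 2304
m = 2304 > 0,  v_rel·d = -146 < 0  ⇒  outside

inside=no margin=2304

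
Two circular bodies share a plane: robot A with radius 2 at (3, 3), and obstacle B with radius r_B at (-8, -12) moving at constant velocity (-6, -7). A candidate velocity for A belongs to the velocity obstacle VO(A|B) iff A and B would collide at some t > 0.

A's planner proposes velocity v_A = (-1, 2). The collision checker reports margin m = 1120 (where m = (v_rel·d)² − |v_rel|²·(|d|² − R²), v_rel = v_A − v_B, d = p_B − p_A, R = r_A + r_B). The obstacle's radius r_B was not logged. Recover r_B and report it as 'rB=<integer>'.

m = 1120
d = (-11, -15);  v_rel = (5, 9),  |v_rel|² = 106
v_rel×d = (5)·(-15) − (9)·(-11) = 24
since m = R²·106 − 24²:  R² = (576 + 1120) / 106 = 16
R = √16 = 4  ⇒  r_B = 4 − 2 = 2

rB=2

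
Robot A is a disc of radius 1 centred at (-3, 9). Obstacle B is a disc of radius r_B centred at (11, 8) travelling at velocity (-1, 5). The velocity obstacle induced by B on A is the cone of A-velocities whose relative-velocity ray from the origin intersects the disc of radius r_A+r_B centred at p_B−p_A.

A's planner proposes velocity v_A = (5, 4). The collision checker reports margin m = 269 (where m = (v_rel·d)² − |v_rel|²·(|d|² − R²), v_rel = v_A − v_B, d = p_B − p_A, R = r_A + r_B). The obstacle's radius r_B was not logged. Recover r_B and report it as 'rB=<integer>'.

m = 269
d = (14, -1);  v_rel = (6, -1),  |v_rel|² = 37
v_rel×d = (6)·(-1) − (-1)·(14) = 8
since m = R²·37 − 8²:  R² = (64 + 269) / 37 = 9
R = √9 = 3  ⇒  r_B = 3 − 1 = 2

rB=2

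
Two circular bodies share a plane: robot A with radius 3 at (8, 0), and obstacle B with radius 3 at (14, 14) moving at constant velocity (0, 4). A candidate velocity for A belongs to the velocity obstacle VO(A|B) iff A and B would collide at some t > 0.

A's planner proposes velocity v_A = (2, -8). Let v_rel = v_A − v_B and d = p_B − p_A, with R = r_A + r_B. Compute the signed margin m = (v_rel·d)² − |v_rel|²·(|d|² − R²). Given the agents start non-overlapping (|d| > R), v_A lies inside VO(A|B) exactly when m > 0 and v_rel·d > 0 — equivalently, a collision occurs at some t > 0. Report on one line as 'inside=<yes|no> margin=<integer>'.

d = (6, 14),  |d|² = 232;  R = 3+3 = 6,  c = 232−6² = 196
v_rel = (2, -12),  |v_rel|² = 148;  v_rel·d = (2)·(6) + (-12)·(14) = -156
148·t² + 312·t + 196 = 0  ⇒  m = (-156)² − 148·196 = -4672
m = -4672 < 0,  v_rel·d = -156 < 0  ⇒  outside

inside=no margin=-4672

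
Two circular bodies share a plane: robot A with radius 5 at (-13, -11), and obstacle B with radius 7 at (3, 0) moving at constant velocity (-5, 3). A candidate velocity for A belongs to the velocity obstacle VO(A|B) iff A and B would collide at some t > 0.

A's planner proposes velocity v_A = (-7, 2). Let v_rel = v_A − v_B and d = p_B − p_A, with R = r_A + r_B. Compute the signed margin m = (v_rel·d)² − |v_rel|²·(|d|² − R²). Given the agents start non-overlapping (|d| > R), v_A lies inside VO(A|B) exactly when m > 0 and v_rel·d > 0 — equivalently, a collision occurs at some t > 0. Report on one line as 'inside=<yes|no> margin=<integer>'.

d = (16, 11),  |d|² = 377;  R = 5+7 = 12,  c = 377−12² = 233
v_rel = (-2, -1),  |v_rel|² = 5;  v_rel·d = (-2)·(16) + (-1)·(11) = -43
5·t² + 86·t + 233 = 0  ⇒  m = (-43)² − 5·233 = 684
m = 684 > 0,  v_rel·d = -43 < 0  ⇒  outside

inside=no margin=684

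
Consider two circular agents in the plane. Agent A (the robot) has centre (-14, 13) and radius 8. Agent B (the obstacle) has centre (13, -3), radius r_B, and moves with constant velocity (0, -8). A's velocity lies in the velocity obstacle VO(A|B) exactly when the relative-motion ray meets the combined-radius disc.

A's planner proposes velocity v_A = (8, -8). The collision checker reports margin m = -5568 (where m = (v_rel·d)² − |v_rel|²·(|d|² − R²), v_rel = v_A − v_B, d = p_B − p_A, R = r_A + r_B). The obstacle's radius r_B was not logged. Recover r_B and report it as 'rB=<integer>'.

m = -5568
d = (27, -16);  v_rel = (8, 0),  |v_rel|² = 64
v_rel×d = (8)·(-16) − (0)·(27) = -128
since m = R²·64 − (-128)²:  R² = (16384 + -5568) / 64 = 169
R = √169 = 13  ⇒  r_B = 13 − 8 = 5

rB=5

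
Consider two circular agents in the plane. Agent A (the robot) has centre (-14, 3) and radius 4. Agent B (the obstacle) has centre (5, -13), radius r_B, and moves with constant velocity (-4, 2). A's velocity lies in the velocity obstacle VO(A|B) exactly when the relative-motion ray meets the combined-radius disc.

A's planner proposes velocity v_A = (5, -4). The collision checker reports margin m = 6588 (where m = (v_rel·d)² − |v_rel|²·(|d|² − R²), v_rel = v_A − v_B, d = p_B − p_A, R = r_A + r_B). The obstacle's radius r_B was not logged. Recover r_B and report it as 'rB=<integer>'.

m = 6588
d = (19, -16);  v_rel = (9, -6),  |v_rel|² = 117
v_rel×d = (9)·(-16) − (-6)·(19) = -30
since m = R²·117 − (-30)²:  R² = (900 + 6588) / 117 = 64
R = √64 = 8  ⇒  r_B = 8 − 4 = 4

rB=4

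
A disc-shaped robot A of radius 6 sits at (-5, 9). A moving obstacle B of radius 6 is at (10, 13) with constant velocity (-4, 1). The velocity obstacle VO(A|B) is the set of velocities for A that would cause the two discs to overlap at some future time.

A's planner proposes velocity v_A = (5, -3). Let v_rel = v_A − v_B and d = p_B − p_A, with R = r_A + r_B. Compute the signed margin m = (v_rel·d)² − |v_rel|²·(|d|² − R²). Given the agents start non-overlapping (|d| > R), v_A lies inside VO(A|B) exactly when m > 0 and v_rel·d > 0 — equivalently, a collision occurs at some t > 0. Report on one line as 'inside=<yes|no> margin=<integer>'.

d = (15, 4),  |d|² = 241;  R = 6+6 = 12,  c = 241−12² = 97
v_rel = (9, -4),  |v_rel|² = 97;  v_rel·d = (9)·(15) + (-4)·(4) = 119
97·t² − 238·t + 97 = 0  ⇒  m = 119² − 97·97 = 4752
m = 4752 > 0,  v_rel·d = 119 > 0  ⇒  inside

inside=yes margin=4752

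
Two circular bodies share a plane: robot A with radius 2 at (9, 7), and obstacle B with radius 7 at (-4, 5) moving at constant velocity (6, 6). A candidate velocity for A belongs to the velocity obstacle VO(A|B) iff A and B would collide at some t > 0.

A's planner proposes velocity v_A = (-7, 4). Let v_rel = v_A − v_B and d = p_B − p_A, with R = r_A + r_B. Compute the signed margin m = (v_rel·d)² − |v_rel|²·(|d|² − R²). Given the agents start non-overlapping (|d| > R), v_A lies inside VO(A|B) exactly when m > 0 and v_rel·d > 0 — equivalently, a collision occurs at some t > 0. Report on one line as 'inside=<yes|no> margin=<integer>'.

d = (-13, -2),  |d|² = 173;  R = 2+7 = 9,  c = 173−9² = 92
v_rel = (-13, -2),  |v_rel|² = 173;  v_rel·d = (-13)·(-13) + (-2)·(-2) = 173
173·t² − 346·t + 92 = 0  ⇒  m = 173² − 173·92 = 14013
m = 14013 > 0,  v_rel·d = 173 > 0  ⇒  inside

inside=yes margin=14013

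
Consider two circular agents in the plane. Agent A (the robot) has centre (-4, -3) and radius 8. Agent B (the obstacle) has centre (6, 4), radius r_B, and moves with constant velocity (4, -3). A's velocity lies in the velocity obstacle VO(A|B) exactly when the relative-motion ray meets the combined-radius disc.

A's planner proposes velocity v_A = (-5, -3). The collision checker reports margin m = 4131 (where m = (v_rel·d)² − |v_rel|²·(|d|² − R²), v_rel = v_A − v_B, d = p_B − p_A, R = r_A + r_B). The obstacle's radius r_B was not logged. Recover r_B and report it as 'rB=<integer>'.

m = 4131
d = (10, 7);  v_rel = (-9, 0),  |v_rel|² = 81
v_rel×d = (-9)·(7) − (0)·(10) = -63
since m = R²·81 − (-63)²:  R² = (3969 + 4131) / 81 = 100
R = √100 = 10  ⇒  r_B = 10 − 8 = 2

rB=2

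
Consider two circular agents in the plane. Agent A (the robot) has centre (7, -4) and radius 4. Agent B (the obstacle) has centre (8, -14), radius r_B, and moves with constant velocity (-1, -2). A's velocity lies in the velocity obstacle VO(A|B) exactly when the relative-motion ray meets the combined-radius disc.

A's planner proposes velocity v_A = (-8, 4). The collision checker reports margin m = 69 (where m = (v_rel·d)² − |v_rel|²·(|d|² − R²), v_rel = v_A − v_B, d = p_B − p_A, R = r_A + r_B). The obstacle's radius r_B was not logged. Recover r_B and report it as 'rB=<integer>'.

m = 69
d = (1, -10);  v_rel = (-7, 6),  |v_rel|² = 85
v_rel×d = (-7)·(-10) − (6)·(1) = 64
since m = R²·85 − 64²:  R² = (4096 + 69) / 85 = 49
R = √49 = 7  ⇒  r_B = 7 − 4 = 3

rB=3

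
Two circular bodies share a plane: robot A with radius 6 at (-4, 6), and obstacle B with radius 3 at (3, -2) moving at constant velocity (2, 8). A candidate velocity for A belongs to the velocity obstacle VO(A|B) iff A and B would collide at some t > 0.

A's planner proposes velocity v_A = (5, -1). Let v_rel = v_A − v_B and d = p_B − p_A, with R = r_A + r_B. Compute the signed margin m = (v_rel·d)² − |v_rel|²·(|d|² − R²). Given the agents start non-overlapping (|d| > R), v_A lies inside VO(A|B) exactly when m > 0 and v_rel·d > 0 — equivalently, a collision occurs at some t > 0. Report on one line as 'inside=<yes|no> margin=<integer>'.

d = (7, -8),  |d|² = 113;  R = 6+3 = 9,  c = 113−9² = 32
v_rel = (3, -9),  |v_rel|² = 90;  v_rel·d = (3)·(7) + (-9)·(-8) = 93
90·t² − 186·t + 32 = 0  ⇒  m = 93² − 90·32 = 5769
m = 5769 > 0,  v_rel·d = 93 > 0  ⇒  inside

inside=yes margin=5769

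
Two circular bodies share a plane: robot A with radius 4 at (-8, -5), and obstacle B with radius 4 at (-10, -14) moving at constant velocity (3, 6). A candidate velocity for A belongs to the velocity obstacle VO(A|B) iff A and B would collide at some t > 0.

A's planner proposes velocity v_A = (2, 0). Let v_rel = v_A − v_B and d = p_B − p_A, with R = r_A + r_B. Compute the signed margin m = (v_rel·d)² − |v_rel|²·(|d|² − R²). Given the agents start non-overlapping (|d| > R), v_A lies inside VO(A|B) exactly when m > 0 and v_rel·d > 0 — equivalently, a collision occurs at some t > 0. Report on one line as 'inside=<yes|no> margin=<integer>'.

d = (-2, -9),  |d|² = 85;  R = 4+4 = 8,  c = 85−8² = 21
v_rel = (-1, -6),  |v_rel|² = 37;  v_rel·d = (-1)·(-2) + (-6)·(-9) = 56
37·t² − 112·t + 21 = 0  ⇒  m = 56² − 37·21 = 2359
m = 2359 > 0,  v_rel·d = 56 > 0  ⇒  inside

inside=yes margin=2359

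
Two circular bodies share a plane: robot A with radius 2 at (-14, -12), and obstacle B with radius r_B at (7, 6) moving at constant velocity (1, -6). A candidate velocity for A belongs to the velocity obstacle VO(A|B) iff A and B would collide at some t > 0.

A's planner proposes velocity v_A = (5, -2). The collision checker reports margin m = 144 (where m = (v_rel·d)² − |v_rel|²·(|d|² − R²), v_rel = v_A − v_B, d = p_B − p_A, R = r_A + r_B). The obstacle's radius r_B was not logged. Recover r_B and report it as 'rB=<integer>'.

m = 144
d = (21, 18);  v_rel = (4, 4),  |v_rel|² = 32
v_rel×d = (4)·(18) − (4)·(21) = -12
since m = R²·32 − (-12)²:  R² = (144 + 144) / 32 = 9
R = √9 = 3  ⇒  r_B = 3 − 2 = 1

rB=1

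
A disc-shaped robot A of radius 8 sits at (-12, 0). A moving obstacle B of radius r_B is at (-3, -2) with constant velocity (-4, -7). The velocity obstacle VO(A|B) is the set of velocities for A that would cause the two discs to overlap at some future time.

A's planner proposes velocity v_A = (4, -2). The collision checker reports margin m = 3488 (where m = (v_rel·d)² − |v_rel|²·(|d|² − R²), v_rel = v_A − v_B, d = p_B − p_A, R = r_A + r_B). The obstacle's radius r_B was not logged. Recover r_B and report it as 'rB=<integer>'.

m = 3488
d = (9, -2);  v_rel = (8, 5),  |v_rel|² = 89
v_rel×d = (8)·(-2) − (5)·(9) = -61
since m = R²·89 − (-61)²:  R² = (3721 + 3488) / 89 = 81
R = √81 = 9  ⇒  r_B = 9 − 8 = 1

rB=1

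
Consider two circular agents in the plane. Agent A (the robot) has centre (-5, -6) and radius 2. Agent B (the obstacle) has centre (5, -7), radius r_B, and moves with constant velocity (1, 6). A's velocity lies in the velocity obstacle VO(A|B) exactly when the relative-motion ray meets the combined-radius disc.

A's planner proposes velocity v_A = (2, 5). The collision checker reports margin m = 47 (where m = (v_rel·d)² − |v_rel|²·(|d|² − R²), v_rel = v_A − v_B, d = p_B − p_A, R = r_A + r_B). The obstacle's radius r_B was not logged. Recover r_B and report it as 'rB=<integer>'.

m = 47
d = (10, -1);  v_rel = (1, -1),  |v_rel|² = 2
v_rel×d = (1)·(-1) − (-1)·(10) = 9
since m = R²·2 − 9²:  R² = (81 + 47) / 2 = 64
R = √64 = 8  ⇒  r_B = 8 − 2 = 6

rB=6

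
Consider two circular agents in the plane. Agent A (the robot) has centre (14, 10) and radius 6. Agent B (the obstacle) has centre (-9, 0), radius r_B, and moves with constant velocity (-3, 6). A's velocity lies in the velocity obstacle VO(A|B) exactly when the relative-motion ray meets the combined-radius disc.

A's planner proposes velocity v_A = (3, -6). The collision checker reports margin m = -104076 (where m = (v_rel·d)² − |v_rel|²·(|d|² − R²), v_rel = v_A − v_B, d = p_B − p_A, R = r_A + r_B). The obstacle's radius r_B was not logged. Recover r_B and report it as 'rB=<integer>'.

m = -104076
d = (-23, -10);  v_rel = (6, -12),  |v_rel|² = 180
v_rel×d = (6)·(-10) − (-12)·(-23) = -336
since m = R²·180 − (-336)²:  R² = (112896 + -104076) / 180 = 49
R = √49 = 7  ⇒  r_B = 7 − 6 = 1

rB=1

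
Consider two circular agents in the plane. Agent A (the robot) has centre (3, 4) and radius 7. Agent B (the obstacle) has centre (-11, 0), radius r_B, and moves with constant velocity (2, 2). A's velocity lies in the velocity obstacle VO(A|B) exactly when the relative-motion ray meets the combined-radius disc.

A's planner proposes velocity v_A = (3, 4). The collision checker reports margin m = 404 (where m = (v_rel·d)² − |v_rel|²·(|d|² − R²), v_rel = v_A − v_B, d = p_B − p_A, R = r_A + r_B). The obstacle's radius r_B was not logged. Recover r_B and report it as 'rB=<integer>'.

m = 404
d = (-14, -4);  v_rel = (1, 2),  |v_rel|² = 5
v_rel×d = (1)·(-4) − (2)·(-14) = 24
since m = R²·5 − 24²:  R² = (576 + 404) / 5 = 196
R = √196 = 14  ⇒  r_B = 14 − 7 = 7

rB=7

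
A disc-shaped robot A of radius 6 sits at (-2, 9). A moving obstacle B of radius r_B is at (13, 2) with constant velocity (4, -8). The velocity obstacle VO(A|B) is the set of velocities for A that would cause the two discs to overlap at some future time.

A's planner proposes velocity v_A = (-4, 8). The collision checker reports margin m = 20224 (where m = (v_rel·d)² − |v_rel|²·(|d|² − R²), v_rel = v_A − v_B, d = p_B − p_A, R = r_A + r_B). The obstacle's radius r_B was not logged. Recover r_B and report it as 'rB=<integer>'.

m = 20224
d = (15, -7);  v_rel = (-8, 16),  |v_rel|² = 320
v_rel×d = (-8)·(-7) − (16)·(15) = -184
since m = R²·320 − (-184)²:  R² = (33856 + 20224) / 320 = 169
R = √169 = 13  ⇒  r_B = 13 − 6 = 7

rB=7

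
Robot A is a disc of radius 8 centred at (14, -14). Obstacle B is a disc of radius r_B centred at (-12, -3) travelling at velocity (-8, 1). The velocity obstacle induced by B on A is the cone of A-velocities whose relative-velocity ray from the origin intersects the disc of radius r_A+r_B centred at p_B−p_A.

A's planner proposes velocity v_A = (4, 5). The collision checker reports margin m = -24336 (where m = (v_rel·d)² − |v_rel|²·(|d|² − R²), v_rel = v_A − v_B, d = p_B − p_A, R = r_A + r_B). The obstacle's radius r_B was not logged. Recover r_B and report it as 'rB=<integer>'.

m = -24336
d = (-26, 11);  v_rel = (12, 4),  |v_rel|² = 160
v_rel×d = (12)·(11) − (4)·(-26) = 236
since m = R²·160 − 236²:  R² = (55696 + -24336) / 160 = 196
R = √196 = 14  ⇒  r_B = 14 − 8 = 6

rB=6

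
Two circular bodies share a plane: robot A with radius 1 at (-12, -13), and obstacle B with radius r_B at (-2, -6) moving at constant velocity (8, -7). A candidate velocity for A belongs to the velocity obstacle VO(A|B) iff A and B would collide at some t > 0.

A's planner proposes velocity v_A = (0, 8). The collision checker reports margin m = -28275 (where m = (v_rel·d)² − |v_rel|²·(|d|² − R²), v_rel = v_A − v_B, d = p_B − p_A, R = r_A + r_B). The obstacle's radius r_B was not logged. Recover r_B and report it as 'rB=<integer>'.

m = -28275
d = (10, 7);  v_rel = (-8, 15),  |v_rel|² = 289
v_rel×d = (-8)·(7) − (15)·(10) = -206
since m = R²·289 − (-206)²:  R² = (42436 + -28275) / 289 = 49
R = √49 = 7  ⇒  r_B = 7 − 1 = 6

rB=6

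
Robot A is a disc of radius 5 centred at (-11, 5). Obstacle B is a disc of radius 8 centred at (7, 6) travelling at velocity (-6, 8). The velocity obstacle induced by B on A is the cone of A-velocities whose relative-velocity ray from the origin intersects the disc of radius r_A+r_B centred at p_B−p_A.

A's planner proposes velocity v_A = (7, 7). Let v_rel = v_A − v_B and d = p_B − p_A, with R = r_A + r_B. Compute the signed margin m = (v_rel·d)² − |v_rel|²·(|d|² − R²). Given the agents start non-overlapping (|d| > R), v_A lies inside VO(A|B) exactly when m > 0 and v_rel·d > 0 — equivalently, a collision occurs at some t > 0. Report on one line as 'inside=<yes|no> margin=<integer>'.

d = (18, 1),  |d|² = 325;  R = 5+8 = 13,  c = 325−13² = 156
v_rel = (13, -1),  |v_rel|² = 170;  v_rel·d = (13)·(18) + (-1)·(1) = 233
170·t² − 466·t + 156 = 0  ⇒  m = 233² − 170·156 = 27769
m = 27769 > 0,  v_rel·d = 233 > 0  ⇒  inside

inside=yes margin=27769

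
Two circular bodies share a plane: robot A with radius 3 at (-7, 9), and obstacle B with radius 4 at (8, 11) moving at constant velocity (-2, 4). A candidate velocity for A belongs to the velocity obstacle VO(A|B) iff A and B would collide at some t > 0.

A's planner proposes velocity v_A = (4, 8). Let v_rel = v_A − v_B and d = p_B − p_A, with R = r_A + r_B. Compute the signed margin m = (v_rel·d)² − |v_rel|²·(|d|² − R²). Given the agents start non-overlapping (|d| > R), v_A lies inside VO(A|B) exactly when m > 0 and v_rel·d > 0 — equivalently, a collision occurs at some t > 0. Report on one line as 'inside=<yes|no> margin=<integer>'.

d = (15, 2),  |d|² = 229;  R = 3+4 = 7,  c = 229−7² = 180
v_rel = (6, 4),  |v_rel|² = 52;  v_rel·d = (6)·(15) + (4)·(2) = 98
52·t² − 196·t + 180 = 0  ⇒  m = 98² − 52·180 = 244
m = 244 > 0,  v_rel·d = 98 > 0  ⇒  inside

inside=yes margin=244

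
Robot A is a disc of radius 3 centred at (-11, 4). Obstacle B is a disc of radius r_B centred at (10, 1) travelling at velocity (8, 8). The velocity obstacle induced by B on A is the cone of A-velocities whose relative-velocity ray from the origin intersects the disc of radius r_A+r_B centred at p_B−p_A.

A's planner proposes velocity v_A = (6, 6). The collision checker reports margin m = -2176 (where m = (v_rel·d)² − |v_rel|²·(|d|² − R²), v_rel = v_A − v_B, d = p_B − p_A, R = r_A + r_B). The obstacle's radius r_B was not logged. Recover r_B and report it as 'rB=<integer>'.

m = -2176
d = (21, -3);  v_rel = (-2, -2),  |v_rel|² = 8
v_rel×d = (-2)·(-3) − (-2)·(21) = 48
since m = R²·8 − 48²:  R² = (2304 + -2176) / 8 = 16
R = √16 = 4  ⇒  r_B = 4 − 3 = 1

rB=1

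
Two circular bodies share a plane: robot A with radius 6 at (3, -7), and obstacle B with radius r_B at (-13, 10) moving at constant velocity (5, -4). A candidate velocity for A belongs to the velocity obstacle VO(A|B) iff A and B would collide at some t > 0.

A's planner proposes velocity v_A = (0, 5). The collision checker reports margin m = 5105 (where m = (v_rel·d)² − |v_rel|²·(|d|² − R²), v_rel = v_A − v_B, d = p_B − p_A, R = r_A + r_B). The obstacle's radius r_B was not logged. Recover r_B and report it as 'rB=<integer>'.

m = 5105
d = (-16, 17);  v_rel = (-5, 9),  |v_rel|² = 106
v_rel×d = (-5)·(17) − (9)·(-16) = 59
since m = R²·106 − 59²:  R² = (3481 + 5105) / 106 = 81
R = √81 = 9  ⇒  r_B = 9 − 6 = 3

rB=3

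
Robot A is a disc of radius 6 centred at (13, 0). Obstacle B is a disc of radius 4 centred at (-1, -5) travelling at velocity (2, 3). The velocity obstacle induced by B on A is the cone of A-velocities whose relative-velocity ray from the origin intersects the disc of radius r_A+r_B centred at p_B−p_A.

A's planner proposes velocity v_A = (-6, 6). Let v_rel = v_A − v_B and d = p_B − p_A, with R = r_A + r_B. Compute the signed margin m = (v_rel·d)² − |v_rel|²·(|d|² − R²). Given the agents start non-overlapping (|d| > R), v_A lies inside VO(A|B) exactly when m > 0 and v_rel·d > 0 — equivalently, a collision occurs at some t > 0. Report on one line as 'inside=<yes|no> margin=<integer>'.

d = (-14, -5),  |d|² = 221;  R = 6+4 = 10,  c = 221−10² = 121
v_rel = (-8, 3),  |v_rel|² = 73;  v_rel·d = (-8)·(-14) + (3)·(-5) = 97
73·t² − 194·t + 121 = 0  ⇒  m = 97² − 73·121 = 576
m = 576 > 0,  v_rel·d = 97 > 0  ⇒  inside

inside=yes margin=576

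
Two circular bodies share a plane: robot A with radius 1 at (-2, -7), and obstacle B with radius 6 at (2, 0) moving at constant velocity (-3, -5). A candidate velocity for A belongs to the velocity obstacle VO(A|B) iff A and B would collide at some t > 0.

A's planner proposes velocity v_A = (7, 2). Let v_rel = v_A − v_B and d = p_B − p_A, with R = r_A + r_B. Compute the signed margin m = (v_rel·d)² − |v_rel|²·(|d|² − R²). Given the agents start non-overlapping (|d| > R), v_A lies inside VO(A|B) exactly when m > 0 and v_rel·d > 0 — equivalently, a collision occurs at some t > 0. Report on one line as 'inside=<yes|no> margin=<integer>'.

d = (4, 7),  |d|² = 65;  R = 1+6 = 7,  c = 65−7² = 16
v_rel = (10, 7),  |v_rel|² = 149;  v_rel·d = (10)·(4) + (7)·(7) = 89
149·t² − 178·t + 16 = 0  ⇒  m = 89² − 149·16 = 5537
m = 5537 > 0,  v_rel·d = 89 > 0  ⇒  inside

inside=yes margin=5537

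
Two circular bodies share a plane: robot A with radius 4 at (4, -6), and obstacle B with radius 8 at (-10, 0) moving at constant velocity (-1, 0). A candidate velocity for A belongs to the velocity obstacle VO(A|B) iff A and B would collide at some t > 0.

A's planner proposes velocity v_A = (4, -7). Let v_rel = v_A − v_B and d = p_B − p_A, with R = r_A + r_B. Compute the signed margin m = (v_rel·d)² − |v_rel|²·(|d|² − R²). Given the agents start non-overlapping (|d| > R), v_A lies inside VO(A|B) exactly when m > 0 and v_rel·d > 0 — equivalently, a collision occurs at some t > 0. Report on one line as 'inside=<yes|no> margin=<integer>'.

d = (-14, 6),  |d|² = 232;  R = 4+8 = 12,  c = 232−12² = 88
v_rel = (5, -7),  |v_rel|² = 74;  v_rel·d = (5)·(-14) + (-7)·(6) = -112
74·t² + 224·t + 88 = 0  ⇒  m = (-112)² − 74·88 = 6032
m = 6032 > 0,  v_rel·d = -112 < 0  ⇒  outside

inside=no margin=6032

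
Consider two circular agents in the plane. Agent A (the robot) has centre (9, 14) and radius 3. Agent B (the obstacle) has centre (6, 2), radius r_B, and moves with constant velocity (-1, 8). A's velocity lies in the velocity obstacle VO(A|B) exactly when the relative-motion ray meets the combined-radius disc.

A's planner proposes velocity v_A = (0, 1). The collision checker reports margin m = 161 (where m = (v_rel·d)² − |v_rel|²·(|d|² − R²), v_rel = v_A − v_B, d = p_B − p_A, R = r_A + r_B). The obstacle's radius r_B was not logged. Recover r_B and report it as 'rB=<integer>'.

m = 161
d = (-3, -12);  v_rel = (1, -7),  |v_rel|² = 50
v_rel×d = (1)·(-12) − (-7)·(-3) = -33
since m = R²·50 − (-33)²:  R² = (1089 + 161) / 50 = 25
R = √25 = 5  ⇒  r_B = 5 − 3 = 2

rB=2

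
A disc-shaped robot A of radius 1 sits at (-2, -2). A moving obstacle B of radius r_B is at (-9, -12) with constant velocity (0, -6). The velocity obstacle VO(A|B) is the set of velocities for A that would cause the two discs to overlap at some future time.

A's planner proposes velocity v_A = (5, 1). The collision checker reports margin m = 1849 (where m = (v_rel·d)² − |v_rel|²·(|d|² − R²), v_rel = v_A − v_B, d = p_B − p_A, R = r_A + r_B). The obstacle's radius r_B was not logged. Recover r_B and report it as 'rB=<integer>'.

m = 1849
d = (-7, -10);  v_rel = (5, 7),  |v_rel|² = 74
v_rel×d = (5)·(-10) − (7)·(-7) = -1
since m = R²·74 − (-1)²:  R² = (1 + 1849) / 74 = 25
R = √25 = 5  ⇒  r_B = 5 − 1 = 4

rB=4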